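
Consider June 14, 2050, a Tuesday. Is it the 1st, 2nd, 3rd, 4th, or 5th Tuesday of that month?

Day 14 falls in week ⌈14/7⌉ of the month.
Days 1–7 hold the 1st Tuesday, 8–14 the 2nd, 15–21 the 3rd, 22–28 the 4th, 29–31 the 5th.
14 is in the range for the 2nd.

2nd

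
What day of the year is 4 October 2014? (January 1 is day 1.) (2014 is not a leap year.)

Days in months before October: 31 + 28 + 31 + 30 + 31 + 30 + 31 + 31 + 30 = 273.
Plus 4 days into October → day 277.

277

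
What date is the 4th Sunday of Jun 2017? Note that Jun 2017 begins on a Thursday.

Jun 2017 begins on a Thursday, so the first Sunday is Jun 4 (3 days later).
The 4th Sunday is 3 weeks later: 4 + 21 = 25.

Jun 25, 2017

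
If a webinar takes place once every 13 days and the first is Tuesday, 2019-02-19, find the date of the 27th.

The 27th occurrence is 26 intervals after the first: 26 × 13 = 338 days after 2019-02-19.
February has 28 days — 9 days to the end of February leaves 329.
March has 31 days (298 left).
April has 30 days (268 left).
May has 31 days (237 left).
June has 30 days (207 left).
July has 31 days (176 left).
August has 31 days (145 left).
September has 30 days (115 left).
October has 31 days (84 left).
November has 30 days (54 left).
December has 31 days (23 left).
23 days into January → 2020-01-23.

2020-01-23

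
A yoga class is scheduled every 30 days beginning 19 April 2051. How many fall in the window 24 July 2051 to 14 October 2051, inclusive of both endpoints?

2

Occurrences land 30·i days after 19 April 2051 for i = 0, 1, 2, …
24 July 2051 is 96 days after the start; 96 ÷ 30 = 3 remainder 6; since the remainder is 6, round up to i = 4. First occurrence in the window: #5 on 17 August 2051 (4×30 = 120 days in).
14 October 2051 is 178 days after the start; 178 ÷ 30 = 5 remainder 28. Last occurrence in the window: #6 on 16 September 2051.
Occurrences #5 through #6: 2 in total.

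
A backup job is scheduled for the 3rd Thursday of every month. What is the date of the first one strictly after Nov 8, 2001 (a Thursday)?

Nov 2001 starts on a Thursday; its first Thursday is the 1st, so the 3rd Thursday is the 15th — Nov 15, 2001.
Nov 15, 2001 is after Nov 8, 2001, so that is the next one.

Nov 15, 2001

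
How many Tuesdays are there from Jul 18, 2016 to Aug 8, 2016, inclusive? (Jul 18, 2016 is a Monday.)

Jul 18, 2016 is a Monday; the first Tuesday on or after it is Jul 19, 2016 (1 day later).
From Jul 19, 2016 to Aug 8, 2016: 12 + 8 = 20 days (rest of Jul, Aug).
20 ÷ 7 = 2 full weeks with remainder 6, so 2 more Tuesdays after the first → 3.

3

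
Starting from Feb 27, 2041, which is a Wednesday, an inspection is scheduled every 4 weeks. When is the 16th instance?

Apr 23, 2042

The 16th occurrence is 15 intervals after the first: 15 × 28 = 420 days after Feb 27, 2041.
Feb has 28 days — 1 day to the end of Feb leaves 419.
From end of Feb to end of 2041 is 306 days (113 left).
Jan has 31 days (82 left).
Feb has 28 days (54 left).
Mar has 31 days (23 left).
23 days into Apr → Apr 23, 2042.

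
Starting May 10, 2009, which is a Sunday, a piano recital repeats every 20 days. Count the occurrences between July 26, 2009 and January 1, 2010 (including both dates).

8

Occurrences land 20·i days after May 10, 2009 for i = 0, 1, 2, …
July 26, 2009 is 77 days after the start; 77 ÷ 20 = 3 remainder 17; since the remainder is 17, round up to i = 4. First occurrence in the window: #5 on July 29, 2009 (4×20 = 80 days in).
January 1, 2010 is 236 days after the start; 236 ÷ 20 = 11 remainder 16. Last occurrence in the window: #12 on December 16, 2009.
Occurrences #5 through #12: 8 in total.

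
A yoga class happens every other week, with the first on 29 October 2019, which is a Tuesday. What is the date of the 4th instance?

10 December 2019

The 4th occurrence is 3 intervals after the first: 3 × 14 = 42 days after 29 October 2019.
October has 31 days — 2 days to the end of October leaves 40.
November has 30 days (10 left).
10 days into December → 10 December 2019.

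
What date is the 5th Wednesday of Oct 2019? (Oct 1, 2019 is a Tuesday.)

Oct 30, 2019

Oct 2019 begins on a Tuesday, so the first Wednesday is Oct 2 (1 day later).
The 5th Wednesday is 4 weeks later: 2 + 28 = 30.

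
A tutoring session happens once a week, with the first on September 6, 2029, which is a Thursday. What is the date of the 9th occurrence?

November 1, 2029

The 9th occurrence is 8 intervals after the first: 8 × 7 = 56 days after September 6, 2029.
September has 30 days — 24 days to the end of September leaves 32.
October has 31 days (1 left).
1 day into November → November 1, 2029.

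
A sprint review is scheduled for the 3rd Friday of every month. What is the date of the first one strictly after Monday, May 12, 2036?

May 2036 starts on a Thursday; its first Friday is the 2nd, so the 3rd Friday is the 16th — May 16, 2036.
May 16, 2036 is after May 12, 2036, so that is the next one.

May 16, 2036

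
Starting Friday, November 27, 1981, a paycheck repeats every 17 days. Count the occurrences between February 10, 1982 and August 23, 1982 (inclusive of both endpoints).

Occurrences land 17·i days after November 27, 1981 for i = 0, 1, 2, …
February 10, 1982 is 75 days after the start; 75 ÷ 17 = 4 remainder 7; since the remainder is 7, round up to i = 5. First occurrence in the window: #6 on February 20, 1982 (5×17 = 85 days in).
August 23, 1982 is 269 days after the start; 269 ÷ 17 = 15 remainder 14. Last occurrence in the window: #16 on August 9, 1982.
Occurrences #6 through #16: 11 in total.

11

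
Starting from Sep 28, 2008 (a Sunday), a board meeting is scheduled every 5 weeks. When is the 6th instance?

Mar 22, 2009

The 6th occurrence is 5 intervals after the first: 5 × 35 = 175 days after Sep 28, 2008.
Sep has 30 days — 2 days to the end of Sep leaves 173.
Oct has 31 days (142 left).
Nov has 30 days (112 left).
Dec has 31 days (81 left).
Jan has 31 days (50 left).
Feb has 28 days (22 left).
22 days into Mar → Mar 22, 2009.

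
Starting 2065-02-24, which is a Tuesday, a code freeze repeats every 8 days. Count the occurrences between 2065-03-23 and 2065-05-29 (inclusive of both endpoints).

8

Occurrences land 8·i days after 2065-02-24 for i = 0, 1, 2, …
2065-03-23 is 27 days after the start; 27 ÷ 8 = 3 remainder 3; since the remainder is 3, round up to i = 4. First occurrence in the window: #5 on 2065-03-28 (4×8 = 32 days in).
2065-05-29 is 94 days after the start; 94 ÷ 8 = 11 remainder 6. Last occurrence in the window: #12 on 2065-05-23.
Occurrences #5 through #12: 8 in total.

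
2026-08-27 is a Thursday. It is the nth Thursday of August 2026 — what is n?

4th

Day 27 falls in week ⌈27/7⌉ of the month.
Days 1–7 hold the 1st Thursday, 8–14 the 2nd, 15–21 the 3rd, 22–28 the 4th, 29–31 the 5th.
27 is in the range for the 4th.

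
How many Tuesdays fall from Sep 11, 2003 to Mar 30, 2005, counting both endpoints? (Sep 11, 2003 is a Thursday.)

81

Sep 11, 2003 is a Thursday; the first Tuesday on or after it is Sep 16, 2003 (5 days later).
From Sep 16, 2003 to Mar 30, 2005: 106 + 366 + 89 = 561 days (rest of 2003, 2004, to Mar 30, 2005 in 2005).
561 ÷ 7 = 80 full weeks with remainder 1, so 80 more Tuesdays after the first → 81.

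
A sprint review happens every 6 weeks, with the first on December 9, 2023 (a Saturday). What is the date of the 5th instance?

May 25, 2024

The 5th occurrence is 4 intervals after the first: 4 × 42 = 168 days after December 9, 2023.
December has 31 days — 22 days to the end of December leaves 146.
January has 31 days (115 left).
February has 29 days (86 left).
March has 31 days (55 left).
April has 30 days (25 left).
25 days into May → May 25, 2024.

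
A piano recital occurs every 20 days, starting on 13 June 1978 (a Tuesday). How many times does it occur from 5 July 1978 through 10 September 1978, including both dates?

Occurrences land 20·i days after 13 June 1978 for i = 0, 1, 2, …
5 July 1978 is 22 days after the start; 22 ÷ 20 = 1 remainder 2; since the remainder is 2, round up to i = 2. First occurrence in the window: #3 on 23 July 1978 (2×20 = 40 days in).
10 September 1978 is 89 days after the start; 89 ÷ 20 = 4 remainder 9. Last occurrence in the window: #5 on 1 September 1978.
Occurrences #3 through #5: 3 in total.

3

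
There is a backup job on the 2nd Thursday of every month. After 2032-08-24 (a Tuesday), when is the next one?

August 2032 starts on a Sunday; its first Thursday is the 5th, so the 2nd Thursday is the 12th — 2032-08-12.
That is not after 2032-08-24, so look at September 2032.
September 2032 starts on a Wednesday; its first Thursday is the 2nd, so the 2nd Thursday is the 9th — 2032-09-09.

2032-09-09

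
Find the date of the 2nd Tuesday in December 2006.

December 2006 begins on a Friday, so the first Tuesday is December 5 (4 days later).
The 2nd Tuesday is 1 weeks later: 5 + 7 = 12.

2006-12-12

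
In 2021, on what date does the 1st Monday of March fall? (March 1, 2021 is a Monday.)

2021-03-01

March 2021 begins on a Monday, so the first Monday is March 1.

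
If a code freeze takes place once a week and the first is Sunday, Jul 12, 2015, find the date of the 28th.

Jan 17, 2016

The 28th occurrence is 27 intervals after the first: 27 × 7 = 189 days after Jul 12, 2015.
Jul has 31 days — 19 days to the end of Jul leaves 170.
Aug has 31 days (139 left).
Sep has 30 days (109 left).
Oct has 31 days (78 left).
Nov has 30 days (48 left).
Dec has 31 days (17 left).
17 days into Jan → Jan 17, 2016.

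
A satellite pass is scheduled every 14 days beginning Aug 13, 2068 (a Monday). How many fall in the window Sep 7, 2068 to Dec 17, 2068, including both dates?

Occurrences land 14·i days after Aug 13, 2068 for i = 0, 1, 2, …
Sep 7, 2068 is 25 days after the start; 25 ÷ 14 = 1 remainder 11; since the remainder is 11, round up to i = 2. First occurrence in the window: #3 on Sep 10, 2068 (2×14 = 28 days in).
Dec 17, 2068 is 126 days after the start; 126 ÷ 14 = 9 remainder 0. Last occurrence in the window: #10 on Dec 17, 2068.
Occurrences #3 through #10: 8 in total.

8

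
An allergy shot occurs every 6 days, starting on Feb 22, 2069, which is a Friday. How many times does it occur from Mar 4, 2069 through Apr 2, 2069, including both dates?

Occurrences land 6·i days after Feb 22, 2069 for i = 0, 1, 2, …
Mar 4, 2069 is 10 days after the start; 10 ÷ 6 = 1 remainder 4; since the remainder is 4, round up to i = 2. First occurrence in the window: #3 on Mar 6, 2069 (2×6 = 12 days in).
Apr 2, 2069 is 39 days after the start; 39 ÷ 6 = 6 remainder 3. Last occurrence in the window: #7 on Mar 30, 2069.
Occurrences #3 through #7: 5 in total.

5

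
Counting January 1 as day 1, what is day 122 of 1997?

January has 31 days (122 − 31 = 91 remain).
February has 28 days (91 − 28 = 63 remain).
March has 31 days (63 − 31 = 32 remain).
April has 30 days (32 − 30 = 2 remain).
2 into May → May 2.

May 2, 1997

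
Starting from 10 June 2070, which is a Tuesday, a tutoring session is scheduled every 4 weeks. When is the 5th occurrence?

30 September 2070

The 5th occurrence is 4 intervals after the first: 4 × 28 = 112 days after 10 June 2070.
June has 30 days — 20 days to the end of June leaves 92.
July has 31 days (61 left).
August has 31 days (30 left).
30 days into September → 30 September 2070.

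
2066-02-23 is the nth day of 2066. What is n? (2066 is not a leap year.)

Days in months before February: 31 = 31.
Plus 23 days into February → day 54.

54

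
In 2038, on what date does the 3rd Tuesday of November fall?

November 2038 begins on a Monday, so the first Tuesday is November 2 (1 day later).
The 3rd Tuesday is 2 weeks later: 2 + 14 = 16.

November 16, 2038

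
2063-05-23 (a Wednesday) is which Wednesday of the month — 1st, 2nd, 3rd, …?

Day 23 falls in week ⌈23/7⌉ of the month.
Days 1–7 hold the 1st Wednesday, 8–14 the 2nd, 15–21 the 3rd, 22–28 the 4th, 29–31 the 5th.
23 is in the range for the 4th.

4th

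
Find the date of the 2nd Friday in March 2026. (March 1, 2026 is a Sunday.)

March 2026 begins on a Sunday, so the first Friday is March 6 (5 days later).
The 2nd Friday is 1 weeks later: 6 + 7 = 13.

13 March 2026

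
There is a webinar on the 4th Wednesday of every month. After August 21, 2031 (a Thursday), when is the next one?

August 2031 starts on a Friday; its first Wednesday is the 6th, so the 4th Wednesday is the 27th — August 27, 2031.
August 27, 2031 is after August 21, 2031, so that is the next one.

August 27, 2031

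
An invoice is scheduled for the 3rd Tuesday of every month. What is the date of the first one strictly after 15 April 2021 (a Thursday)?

20 April 2021

April 2021 starts on a Thursday; its first Tuesday is the 6th, so the 3rd Tuesday is the 20th — 20 April 2021.
20 April 2021 is after 15 April 2021, so that is the next one.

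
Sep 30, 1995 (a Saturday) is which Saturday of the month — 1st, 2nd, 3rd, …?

5th

Day 30 falls in week ⌈30/7⌉ of the month.
Days 1–7 hold the 1st Saturday, 8–14 the 2nd, 15–21 the 3rd, 22–28 the 4th, 29–31 the 5th.
30 is in the range for the 5th.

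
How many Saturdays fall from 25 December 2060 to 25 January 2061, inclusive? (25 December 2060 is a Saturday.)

5

25 December 2060 is a Saturday; the first Saturday on or after it is 25 December 2060.
From 25 December 2060 to 25 January 2061: 6 + 25 = 31 days (rest of December, January).
31 ÷ 7 = 4 full weeks with remainder 3, so 4 more Saturdays after the first → 5.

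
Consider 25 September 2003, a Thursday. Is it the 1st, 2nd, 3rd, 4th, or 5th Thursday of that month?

Day 25 falls in week ⌈25/7⌉ of the month.
Days 1–7 hold the 1st Thursday, 8–14 the 2nd, 15–21 the 3rd, 22–28 the 4th, 29–31 the 5th.
25 is in the range for the 4th.

4th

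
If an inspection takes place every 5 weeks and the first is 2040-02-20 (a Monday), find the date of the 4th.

2040-06-04

The 4th occurrence is 3 intervals after the first: 3 × 35 = 105 days after 2040-02-20.
February has 29 days — 9 days to the end of February leaves 96.
March has 31 days (65 left).
April has 30 days (35 left).
May has 31 days (4 left).
4 days into June → 2040-06-04.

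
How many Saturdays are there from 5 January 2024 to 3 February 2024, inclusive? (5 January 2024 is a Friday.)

5

5 January 2024 is a Friday; the first Saturday on or after it is 6 January 2024 (1 day later).
From 6 January 2024 to 3 February 2024: 25 + 3 = 28 days (rest of January, February).
28 ÷ 7 = 4 full weeks with remainder 0, so 4 more Saturdays after the first → 5.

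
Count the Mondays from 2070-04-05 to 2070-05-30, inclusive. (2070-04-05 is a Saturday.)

8

2070-04-05 is a Saturday; the first Monday on or after it is 2070-04-07 (2 days later).
From 2070-04-07 to 2070-05-30: 23 + 30 = 53 days (rest of April, May).
53 ÷ 7 = 7 full weeks with remainder 4, so 7 more Mondays after the first → 8.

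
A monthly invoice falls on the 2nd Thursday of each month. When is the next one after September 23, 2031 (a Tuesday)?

October 9, 2031

September 2031 starts on a Monday; its first Thursday is the 4th, so the 2nd Thursday is the 11th — September 11, 2031.
That is not after September 23, 2031, so look at October 2031.
October 2031 starts on a Wednesday; its first Thursday is the 2nd, so the 2nd Thursday is the 9th — October 9, 2031.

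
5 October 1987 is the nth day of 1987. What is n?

278

Days in months before October: 31 + 28 + 31 + 30 + 31 + 30 + 31 + 31 + 30 = 273.
Plus 5 days into October → day 278.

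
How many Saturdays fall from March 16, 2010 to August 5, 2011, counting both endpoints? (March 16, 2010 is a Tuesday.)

72

March 16, 2010 is a Tuesday; the first Saturday on or after it is March 20, 2010 (4 days later).
From March 20, 2010 to August 5, 2011: 286 + 217 = 503 days (rest of 2010, to August 5, 2011 in 2011).
503 ÷ 7 = 71 full weeks with remainder 6, so 71 more Saturdays after the first → 72.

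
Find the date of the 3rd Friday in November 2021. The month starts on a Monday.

November 2021 begins on a Monday, so the first Friday is November 5 (4 days later).
The 3rd Friday is 2 weeks later: 5 + 14 = 19.

2021-11-19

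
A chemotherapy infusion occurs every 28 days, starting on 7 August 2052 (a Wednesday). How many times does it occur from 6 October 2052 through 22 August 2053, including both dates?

Occurrences land 28·i days after 7 August 2052 for i = 0, 1, 2, …
6 October 2052 is 60 days after the start; 60 ÷ 28 = 2 remainder 4; since the remainder is 4, round up to i = 3. First occurrence in the window: #4 on 30 October 2052 (3×28 = 84 days in).
22 August 2053 is 380 days after the start; 380 ÷ 28 = 13 remainder 16. Last occurrence in the window: #14 on 6 August 2053.
Occurrences #4 through #14: 11 in total.

11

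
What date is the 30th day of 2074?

30 into January → January 30.

30 January 2074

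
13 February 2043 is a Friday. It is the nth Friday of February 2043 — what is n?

Day 13 falls in week ⌈13/7⌉ of the month.
Days 1–7 hold the 1st Friday, 8–14 the 2nd, 15–21 the 3rd, 22–28 the 4th, 29–31 the 5th.
13 is in the range for the 2nd.

2nd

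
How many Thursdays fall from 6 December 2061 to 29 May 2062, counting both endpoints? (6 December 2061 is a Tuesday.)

25

6 December 2061 is a Tuesday; the first Thursday on or after it is 8 December 2061 (2 days later).
From 8 December 2061 to 29 May 2062: 23 + 31 + 28 + 31 + 30 + 29 = 172 days (rest of December, January, February, March, April, May).
172 ÷ 7 = 24 full weeks with remainder 4, so 24 more Thursdays after the first → 25.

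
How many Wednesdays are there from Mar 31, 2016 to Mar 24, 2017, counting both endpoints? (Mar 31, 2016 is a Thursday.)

Mar 31, 2016 is a Thursday; the first Wednesday on or after it is Apr 6, 2016 (6 days later).
From Apr 6, 2016 to Mar 24, 2017: 269 + 83 = 352 days (rest of 2016, to Mar 24, 2017 in 2017).
352 ÷ 7 = 50 full weeks with remainder 2, so 50 more Wednesdays after the first → 51.

51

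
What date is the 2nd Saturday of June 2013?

June 8, 2013

The first Saturday of June 2013 is June 1.
The 2nd Saturday is 1 weeks later: 1 + 7 = 8.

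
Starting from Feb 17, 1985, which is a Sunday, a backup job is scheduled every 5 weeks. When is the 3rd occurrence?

The 3rd occurrence is 2 intervals after the first: 2 × 35 = 70 days after Feb 17, 1985.
Feb has 28 days — 11 days to the end of Feb leaves 59.
Mar has 31 days (28 left).
28 days into Apr → Apr 28, 1985.

Apr 28, 1985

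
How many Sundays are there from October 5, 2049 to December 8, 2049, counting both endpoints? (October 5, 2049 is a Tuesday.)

9

October 5, 2049 is a Tuesday; the first Sunday on or after it is October 10, 2049 (5 days later).
From October 10, 2049 to December 8, 2049: 21 + 30 + 8 = 59 days (rest of October, November, December).
59 ÷ 7 = 8 full weeks with remainder 3, so 8 more Sundays after the first → 9.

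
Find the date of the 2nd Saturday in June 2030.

June 8, 2030

June 2030 begins on a Saturday, so the first Saturday is June 1.
The 2nd Saturday is 1 weeks later: 1 + 7 = 8.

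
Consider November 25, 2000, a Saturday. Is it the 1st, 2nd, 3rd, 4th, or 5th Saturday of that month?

4th

Day 25 falls in week ⌈25/7⌉ of the month.
Days 1–7 hold the 1st Saturday, 8–14 the 2nd, 15–21 the 3rd, 22–28 the 4th, 29–31 the 5th.
25 is in the range for the 4th.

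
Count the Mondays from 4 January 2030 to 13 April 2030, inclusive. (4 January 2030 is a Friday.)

4 January 2030 is a Friday; the first Monday on or after it is 7 January 2030 (3 days later).
From 7 January 2030 to 13 April 2030: 24 + 28 + 31 + 13 = 96 days (rest of January, February, March, April).
96 ÷ 7 = 13 full weeks with remainder 5, so 13 more Mondays after the first → 14.

14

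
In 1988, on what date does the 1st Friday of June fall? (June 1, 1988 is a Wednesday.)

June 1988 begins on a Wednesday, so the first Friday is June 3 (2 days later).

June 3, 1988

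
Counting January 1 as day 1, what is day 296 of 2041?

Jan has 31 days (296 − 31 = 265 remain).
Feb has 28 days (265 − 28 = 237 remain).
Mar has 31 days (237 − 31 = 206 remain).
Apr has 30 days (206 − 30 = 176 remain).
May has 31 days (176 − 31 = 145 remain).
Jun has 30 days (145 − 30 = 115 remain).
Jul has 31 days (115 − 31 = 84 remain).
Aug has 31 days (84 − 31 = 53 remain).
Sep has 30 days (53 − 30 = 23 remain).
23 into Oct → Oct 23.

Oct 23, 2041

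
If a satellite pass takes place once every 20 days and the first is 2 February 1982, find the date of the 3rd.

The 3rd occurrence is 2 intervals after the first: 2 × 20 = 40 days after 2 February 1982.
February has 28 days — 26 days to the end of February leaves 14.
14 days into March → 14 March 1982.

14 March 1982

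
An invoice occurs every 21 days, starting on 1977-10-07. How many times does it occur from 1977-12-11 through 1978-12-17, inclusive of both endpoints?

17

Occurrences land 21·i days after 1977-10-07 for i = 0, 1, 2, …
1977-12-11 is 65 days after the start; 65 ÷ 21 = 3 remainder 2; since the remainder is 2, round up to i = 4. First occurrence in the window: #5 on 1977-12-30 (4×21 = 84 days in).
1978-12-17 is 436 days after the start; 436 ÷ 21 = 20 remainder 16. Last occurrence in the window: #21 on 1978-12-01.
Occurrences #5 through #21: 17 in total.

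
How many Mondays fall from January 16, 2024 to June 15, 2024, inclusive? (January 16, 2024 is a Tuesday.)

January 16, 2024 is a Tuesday; the first Monday on or after it is January 22, 2024 (6 days later).
From January 22, 2024 to June 15, 2024: 9 + 29 + 31 + 30 + 31 + 15 = 145 days (rest of January, February, March, April, May, June).
145 ÷ 7 = 20 full weeks with remainder 5, so 20 more Mondays after the first → 21.

21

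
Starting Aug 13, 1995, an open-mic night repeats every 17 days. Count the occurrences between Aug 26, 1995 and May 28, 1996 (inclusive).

17

Occurrences land 17·i days after Aug 13, 1995 for i = 0, 1, 2, …
Aug 26, 1995 is 13 days after the start; 13 ÷ 17 = 0 remainder 13; since the remainder is 13, round up to i = 1. First occurrence in the window: #2 on Aug 30, 1995 (1×17 = 17 days in).
May 28, 1996 is 289 days after the start; 289 ÷ 17 = 17 remainder 0. Last occurrence in the window: #18 on May 28, 1996.
Occurrences #2 through #18: 17 in total.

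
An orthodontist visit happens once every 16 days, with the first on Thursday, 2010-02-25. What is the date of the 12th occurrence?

The 12th occurrence is 11 intervals after the first: 11 × 16 = 176 days after 2010-02-25.
February has 28 days — 3 days to the end of February leaves 173.
March has 31 days (142 left).
April has 30 days (112 left).
May has 31 days (81 left).
June has 30 days (51 left).
July has 31 days (20 left).
20 days into August → 2010-08-20.

2010-08-20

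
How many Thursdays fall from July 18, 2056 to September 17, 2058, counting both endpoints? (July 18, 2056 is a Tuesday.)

July 18, 2056 is a Tuesday; the first Thursday on or after it is July 20, 2056 (2 days later).
From July 20, 2056 to September 17, 2058: 164 + 365 + 260 = 789 days (rest of 2056, 2057, to September 17, 2058 in 2058).
789 ÷ 7 = 112 full weeks with remainder 5, so 112 more Thursdays after the first → 113.

113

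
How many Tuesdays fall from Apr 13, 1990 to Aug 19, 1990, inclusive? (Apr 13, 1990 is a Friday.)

18

Apr 13, 1990 is a Friday; the first Tuesday on or after it is Apr 17, 1990 (4 days later).
From Apr 17, 1990 to Aug 19, 1990: 13 + 31 + 30 + 31 + 19 = 124 days (rest of Apr, May, Jun, Jul, Aug).
124 ÷ 7 = 17 full weeks with remainder 5, so 17 more Tuesdays after the first → 18.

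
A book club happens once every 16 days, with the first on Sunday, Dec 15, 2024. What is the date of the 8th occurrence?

The 8th occurrence is 7 intervals after the first: 7 × 16 = 112 days after Dec 15, 2024.
Dec has 31 days — 16 days to the end of Dec leaves 96.
Jan has 31 days (65 left).
Feb has 28 days (37 left).
Mar has 31 days (6 left).
6 days into Apr → Apr 6, 2025.

Apr 6, 2025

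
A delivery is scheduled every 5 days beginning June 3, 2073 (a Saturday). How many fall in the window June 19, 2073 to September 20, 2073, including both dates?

Occurrences land 5·i days after June 3, 2073 for i = 0, 1, 2, …
June 19, 2073 is 16 days after the start; 16 ÷ 5 = 3 remainder 1; since the remainder is 1, round up to i = 4. First occurrence in the window: #5 on June 23, 2073 (4×5 = 20 days in).
September 20, 2073 is 109 days after the start; 109 ÷ 5 = 21 remainder 4. Last occurrence in the window: #22 on September 16, 2073.
Occurrences #5 through #22: 18 in total.

18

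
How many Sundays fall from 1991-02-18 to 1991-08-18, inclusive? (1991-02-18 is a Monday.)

26

1991-02-18 is a Monday; the first Sunday on or after it is 1991-02-24 (6 days later).
From 1991-02-24 to 1991-08-18: 4 + 31 + 30 + 31 + 30 + 31 + 18 = 175 days (rest of February, March, April, May, June, July, August).
175 ÷ 7 = 25 full weeks with remainder 0, so 25 more Sundays after the first → 26.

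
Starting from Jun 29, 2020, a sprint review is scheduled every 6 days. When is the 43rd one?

The 43rd occurrence is 42 intervals after the first: 42 × 6 = 252 days after Jun 29, 2020.
Jun has 30 days — 1 day to the end of Jun leaves 251.
Jul has 31 days (220 left).
Aug has 31 days (189 left).
Sep has 30 days (159 left).
Oct has 31 days (128 left).
Nov has 30 days (98 left).
Dec has 31 days (67 left).
Jan has 31 days (36 left).
Feb has 28 days (8 left).
8 days into Mar → Mar 8, 2021.

Mar 8, 2021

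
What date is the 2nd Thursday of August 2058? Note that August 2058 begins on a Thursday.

August 2058 begins on a Thursday, so the first Thursday is August 1.
The 2nd Thursday is 1 weeks later: 1 + 7 = 8.

8 August 2058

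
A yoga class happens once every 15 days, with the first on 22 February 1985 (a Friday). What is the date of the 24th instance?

The 24th occurrence is 23 intervals after the first: 23 × 15 = 345 days after 22 February 1985.
February has 28 days — 6 days to the end of February leaves 339.
March has 31 days (308 left).
April has 30 days (278 left).
May has 31 days (247 left).
June has 30 days (217 left).
July has 31 days (186 left).
August has 31 days (155 left).
September has 30 days (125 left).
October has 31 days (94 left).
November has 30 days (64 left).
December has 31 days (33 left).
January has 31 days (2 left).
2 days into February → 2 February 1986.

2 February 1986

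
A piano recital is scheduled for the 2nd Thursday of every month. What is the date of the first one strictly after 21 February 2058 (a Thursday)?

February 2058 starts on a Friday; its first Thursday is the 7th, so the 2nd Thursday is the 14th — 14 February 2058.
That is not after 21 February 2058, so look at March 2058.
March 2058 starts on a Friday; its first Thursday is the 7th, so the 2nd Thursday is the 14th — 14 March 2058.

14 March 2058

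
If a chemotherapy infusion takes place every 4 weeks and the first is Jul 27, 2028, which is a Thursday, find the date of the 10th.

Apr 5, 2029

The 10th occurrence is 9 intervals after the first: 9 × 28 = 252 days after Jul 27, 2028.
Jul has 31 days — 4 days to the end of Jul leaves 248.
Aug has 31 days (217 left).
Sep has 30 days (187 left).
Oct has 31 days (156 left).
Nov has 30 days (126 left).
Dec has 31 days (95 left).
Jan has 31 days (64 left).
Feb has 28 days (36 left).
Mar has 31 days (5 left).
5 days into Apr → Apr 5, 2029.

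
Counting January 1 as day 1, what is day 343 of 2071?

Dec 9, 2071

Jan has 31 days (343 − 31 = 312 remain).
Feb has 28 days (312 − 28 = 284 remain).
Mar has 31 days (284 − 31 = 253 remain).
Apr has 30 days (253 − 30 = 223 remain).
May has 31 days (223 − 31 = 192 remain).
Jun has 30 days (192 − 30 = 162 remain).
Jul has 31 days (162 − 31 = 131 remain).
Aug has 31 days (131 − 31 = 100 remain).
Sep has 30 days (100 − 30 = 70 remain).
Oct has 31 days (70 − 31 = 39 remain).
Nov has 30 days (39 − 30 = 9 remain).
9 into Dec → Dec 9.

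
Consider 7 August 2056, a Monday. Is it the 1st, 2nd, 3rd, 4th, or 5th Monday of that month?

1st

Day 7 falls in week ⌈7/7⌉ of the month.
Days 1–7 hold the 1st Monday, 8–14 the 2nd, 15–21 the 3rd, 22–28 the 4th, 29–31 the 5th.
7 is in the range for the 1st.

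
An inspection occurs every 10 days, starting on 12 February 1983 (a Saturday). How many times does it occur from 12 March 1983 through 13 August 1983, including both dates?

16

Occurrences land 10·i days after 12 February 1983 for i = 0, 1, 2, …
12 March 1983 is 28 days after the start; 28 ÷ 10 = 2 remainder 8; since the remainder is 8, round up to i = 3. First occurrence in the window: #4 on 14 March 1983 (3×10 = 30 days in).
13 August 1983 is 182 days after the start; 182 ÷ 10 = 18 remainder 2. Last occurrence in the window: #19 on 11 August 1983.
Occurrences #4 through #19: 16 in total.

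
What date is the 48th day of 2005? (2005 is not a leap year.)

2005-02-17

January has 31 days (48 − 31 = 17 remain).
17 into February → February 17.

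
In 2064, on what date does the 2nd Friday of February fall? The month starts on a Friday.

February 2064 begins on a Friday, so the first Friday is February 1.
The 2nd Friday is 1 weeks later: 1 + 7 = 8.

8 February 2064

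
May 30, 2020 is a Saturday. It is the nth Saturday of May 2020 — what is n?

Day 30 falls in week ⌈30/7⌉ of the month.
Days 1–7 hold the 1st Saturday, 8–14 the 2nd, 15–21 the 3rd, 22–28 the 4th, 29–31 the 5th.
30 is in the range for the 5th.

5th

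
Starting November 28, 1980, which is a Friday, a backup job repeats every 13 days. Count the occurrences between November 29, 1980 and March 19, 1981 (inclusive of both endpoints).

8

Occurrences land 13·i days after November 28, 1980 for i = 0, 1, 2, …
November 29, 1980 is 1 day after the start; 1 ÷ 13 = 0 remainder 1; since the remainder is 1, round up to i = 1. First occurrence in the window: #2 on December 11, 1980 (1×13 = 13 days in).
March 19, 1981 is 111 days after the start; 111 ÷ 13 = 8 remainder 7. Last occurrence in the window: #9 on March 12, 1981.
Occurrences #2 through #9: 8 in total.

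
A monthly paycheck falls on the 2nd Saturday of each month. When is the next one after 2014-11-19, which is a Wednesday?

November 2014 starts on a Saturday; its first Saturday is the 1st, so the 2nd Saturday is the 8th — 2014-11-08.
That is not after 2014-11-19, so look at December 2014.
December 2014 starts on a Monday; its first Saturday is the 6th, so the 2nd Saturday is the 13th — 2014-12-13.

2014-12-13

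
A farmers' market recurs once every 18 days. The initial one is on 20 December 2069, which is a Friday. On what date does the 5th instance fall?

2 March 2070

The 5th occurrence is 4 intervals after the first: 4 × 18 = 72 days after 20 December 2069.
December has 31 days — 11 days to the end of December leaves 61.
January has 31 days (30 left).
February has 28 days (2 left).
2 days into March → 2 March 2070.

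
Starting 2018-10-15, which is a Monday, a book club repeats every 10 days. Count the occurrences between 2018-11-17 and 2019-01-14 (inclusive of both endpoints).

Occurrences land 10·i days after 2018-10-15 for i = 0, 1, 2, …
2018-11-17 is 33 days after the start; 33 ÷ 10 = 3 remainder 3; since the remainder is 3, round up to i = 4. First occurrence in the window: #5 on 2018-11-24 (4×10 = 40 days in).
2019-01-14 is 91 days after the start; 91 ÷ 10 = 9 remainder 1. Last occurrence in the window: #10 on 2019-01-13.
Occurrences #5 through #10: 6 in total.

6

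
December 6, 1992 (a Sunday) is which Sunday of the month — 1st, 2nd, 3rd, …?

Day 6 falls in week ⌈6/7⌉ of the month.
Days 1–7 hold the 1st Sunday, 8–14 the 2nd, 15–21 the 3rd, 22–28 the 4th, 29–31 the 5th.
6 is in the range for the 1st.

1st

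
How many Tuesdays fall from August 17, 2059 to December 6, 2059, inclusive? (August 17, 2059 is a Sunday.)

16

August 17, 2059 is a Sunday; the first Tuesday on or after it is August 19, 2059 (2 days later).
From August 19, 2059 to December 6, 2059: 12 + 30 + 31 + 30 + 6 = 109 days (rest of August, September, October, November, December).
109 ÷ 7 = 15 full weeks with remainder 4, so 15 more Tuesdays after the first → 16.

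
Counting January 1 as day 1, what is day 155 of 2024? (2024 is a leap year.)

Jan has 31 days (155 − 31 = 124 remain).
Feb has 29 days (124 − 29 = 95 remain).
Mar has 31 days (95 − 31 = 64 remain).
Apr has 30 days (64 − 30 = 34 remain).
May has 31 days (34 − 31 = 3 remain).
3 into Jun → Jun 3.

Jun 3, 2024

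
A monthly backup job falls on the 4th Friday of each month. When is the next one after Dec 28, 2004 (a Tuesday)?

Jan 28, 2005

Dec 2004 starts on a Wednesday; its first Friday is the 3rd, so the 4th Friday is the 24th — Dec 24, 2004.
That is not after Dec 28, 2004, so look at Jan 2005.
Jan 2005 starts on a Saturday; its first Friday is the 7th, so the 4th Friday is the 28th — Jan 28, 2005.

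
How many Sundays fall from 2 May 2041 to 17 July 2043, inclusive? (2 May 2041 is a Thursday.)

2 May 2041 is a Thursday; the first Sunday on or after it is 5 May 2041 (3 days later).
From 5 May 2041 to 17 July 2043: 240 + 365 + 198 = 803 days (rest of 2041, 2042, to 17 July 2043 in 2043).
803 ÷ 7 = 114 full weeks with remainder 5, so 114 more Sundays after the first → 115.

115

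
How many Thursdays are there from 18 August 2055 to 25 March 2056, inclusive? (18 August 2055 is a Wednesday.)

18 August 2055 is a Wednesday; the first Thursday on or after it is 19 August 2055 (1 day later).
From 19 August 2055 to 25 March 2056: 12 + 30 + 31 + 30 + 31 + 31 + 29 + 25 = 219 days (rest of August, September, October, November, December, January, February, March).
219 ÷ 7 = 31 full weeks with remainder 2, so 31 more Thursdays after the first → 32.

32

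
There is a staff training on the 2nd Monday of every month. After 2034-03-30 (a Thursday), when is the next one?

March 2034 starts on a Wednesday; its first Monday is the 6th, so the 2nd Monday is the 13th — 2034-03-13.
That is not after 2034-03-30, so look at April 2034.
April 2034 starts on a Saturday; its first Monday is the 3rd, so the 2nd Monday is the 10th — 2034-04-10.

2034-04-10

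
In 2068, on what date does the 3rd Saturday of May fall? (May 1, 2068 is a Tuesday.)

May 2068 begins on a Tuesday, so the first Saturday is May 5 (4 days later).
The 3rd Saturday is 2 weeks later: 5 + 14 = 19.

May 19, 2068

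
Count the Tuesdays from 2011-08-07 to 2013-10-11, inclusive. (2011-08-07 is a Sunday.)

2011-08-07 is a Sunday; the first Tuesday on or after it is 2011-08-09 (2 days later).
From 2011-08-09 to 2013-10-11: 144 + 366 + 284 = 794 days (rest of 2011, 2012, to 2013-10-11 in 2013).
794 ÷ 7 = 113 full weeks with remainder 3, so 113 more Tuesdays after the first → 114.

114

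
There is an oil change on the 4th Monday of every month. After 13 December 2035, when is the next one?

24 December 2035

December 2035 starts on a Saturday; its first Monday is the 3rd, so the 4th Monday is the 24th — 24 December 2035.
24 December 2035 is after 13 December 2035, so that is the next one.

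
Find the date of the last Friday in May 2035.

The first Friday of May 2035 is May 4.
May 2035 has 31 days. Adding weeks: 4, 11, 18, 25 — the last one ≤ 31 is the 25th.

25 May 2035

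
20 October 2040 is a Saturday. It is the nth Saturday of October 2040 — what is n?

3rd

Day 20 falls in week ⌈20/7⌉ of the month.
Days 1–7 hold the 1st Saturday, 8–14 the 2nd, 15–21 the 3rd, 22–28 the 4th, 29–31 the 5th.
20 is in the range for the 3rd.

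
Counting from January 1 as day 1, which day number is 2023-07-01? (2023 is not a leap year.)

Days in months before July: 31 + 28 + 31 + 30 + 31 + 30 = 181.
Plus 1 day into July → day 182.

182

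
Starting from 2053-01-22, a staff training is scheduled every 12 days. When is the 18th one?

2053-08-14

The 18th occurrence is 17 intervals after the first: 17 × 12 = 204 days after 2053-01-22.
January has 31 days — 9 days to the end of January leaves 195.
February has 28 days (167 left).
March has 31 days (136 left).
April has 30 days (106 left).
May has 31 days (75 left).
June has 30 days (45 left).
July has 31 days (14 left).
14 days into August → 2053-08-14.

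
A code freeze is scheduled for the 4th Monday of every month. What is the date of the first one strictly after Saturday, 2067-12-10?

December 2067 starts on a Thursday; its first Monday is the 5th, so the 4th Monday is the 26th — 2067-12-26.
2067-12-26 is after 2067-12-10, so that is the next one.

2067-12-26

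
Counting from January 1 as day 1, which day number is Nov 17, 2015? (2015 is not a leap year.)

Days in months before Nov: 31 + 28 + 31 + 30 + 31 + 30 + 31 + 31 + 30 + 31 = 304.
Plus 17 days into Nov → day 321.

321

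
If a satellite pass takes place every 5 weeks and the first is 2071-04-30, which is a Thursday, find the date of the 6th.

The 6th occurrence is 5 intervals after the first: 5 × 35 = 175 days after 2071-04-30.
April has 30 days — 0 days to the end of April leaves 175.
May has 31 days (144 left).
June has 30 days (114 left).
July has 31 days (83 left).
August has 31 days (52 left).
September has 30 days (22 left).
22 days into October → 2071-10-22.

2071-10-22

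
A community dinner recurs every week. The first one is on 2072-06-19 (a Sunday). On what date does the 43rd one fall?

2073-04-09

The 43rd occurrence is 42 intervals after the first: 42 × 7 = 294 days after 2072-06-19.
June has 30 days — 11 days to the end of June leaves 283.
July has 31 days (252 left).
August has 31 days (221 left).
September has 30 days (191 left).
October has 31 days (160 left).
November has 30 days (130 left).
December has 31 days (99 left).
January has 31 days (68 left).
February has 28 days (40 left).
March has 31 days (9 left).
9 days into April → 2073-04-09.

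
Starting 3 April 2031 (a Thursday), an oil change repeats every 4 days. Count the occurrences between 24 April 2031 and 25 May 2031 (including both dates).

Occurrences land 4·i days after 3 April 2031 for i = 0, 1, 2, …
24 April 2031 is 21 days after the start; 21 ÷ 4 = 5 remainder 1; since the remainder is 1, round up to i = 6. First occurrence in the window: #7 on 27 April 2031 (6×4 = 24 days in).
25 May 2031 is 52 days after the start; 52 ÷ 4 = 13 remainder 0. Last occurrence in the window: #14 on 25 May 2031.
Occurrences #7 through #14: 8 in total.

8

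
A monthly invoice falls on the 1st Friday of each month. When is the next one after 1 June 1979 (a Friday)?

June 1979 starts on a Friday, so its 1st Friday is 1 June 1979.
That is not after 1 June 1979, so look at July 1979.
July 1979 starts on a Sunday, so its 1st Friday is 6 July 1979 (5 days in).

6 July 1979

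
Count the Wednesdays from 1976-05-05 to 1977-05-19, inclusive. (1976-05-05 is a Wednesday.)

1976-05-05 is a Wednesday; the first Wednesday on or after it is 1976-05-05.
From 1976-05-05 to 1977-05-19: 240 + 139 = 379 days (rest of 1976, to 1977-05-19 in 1977).
379 ÷ 7 = 54 full weeks with remainder 1, so 54 more Wednesdays after the first → 55.

55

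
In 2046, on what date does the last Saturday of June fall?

2046-06-30

June 2046 begins on a Friday, so the first Saturday is June 2 (1 day later).
June 2046 has 30 days. Adding weeks: 2, 9, 16, 23, 30 — the last one ≤ 30 is the 30th.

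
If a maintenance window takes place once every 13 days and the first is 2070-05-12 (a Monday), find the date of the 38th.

The 38th occurrence is 37 intervals after the first: 37 × 13 = 481 days after 2070-05-12.
May has 31 days — 19 days to the end of May leaves 462.
From end of May to end of 2070 is 214 days (248 left).
January has 31 days (217 left).
February has 28 days (189 left).
March has 31 days (158 left).
April has 30 days (128 left).
May has 31 days (97 left).
June has 30 days (67 left).
July has 31 days (36 left).
August has 31 days (5 left).
5 days into September → 2071-09-05.

2071-09-05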